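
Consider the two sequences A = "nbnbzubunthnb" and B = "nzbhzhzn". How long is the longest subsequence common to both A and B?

A longest common subsequence is nbzhn (length 5); the LCS DP confirms no longer common subsequence exists.

5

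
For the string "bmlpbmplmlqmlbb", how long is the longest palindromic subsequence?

Using dp[i][j] = 2 + dp[i+1][j−1] if the ends match, else max(dp[i+1][j], dp[i][j−1]):
dp[1][15] = 9. A witness is bblmqmlbb at positions 1,5,8,9,11,12,13,14,15.

9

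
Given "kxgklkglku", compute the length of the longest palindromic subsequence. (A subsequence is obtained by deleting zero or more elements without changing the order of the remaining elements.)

Using dp[i][j] = 2 + dp[i+1][j−1] if the ends match, else max(dp[i+1][j], dp[i][j−1]):
dp[1][10] = 7. A witness is kgklkgk at positions 1,3,4,5,6,7,9.

7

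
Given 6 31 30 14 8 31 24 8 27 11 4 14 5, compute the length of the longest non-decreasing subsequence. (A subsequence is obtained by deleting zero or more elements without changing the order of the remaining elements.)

5

Let dp[i] be the longest non-decreasing subsequence ending at position i. Then dp = [1, 2, 2, 2, 2, 3, 3, 3, 4, 4, 1, 5, 2].
The maximum is 5; one witness is 6, 8, 8, 11, 14 at positions 1,5,8,10,12.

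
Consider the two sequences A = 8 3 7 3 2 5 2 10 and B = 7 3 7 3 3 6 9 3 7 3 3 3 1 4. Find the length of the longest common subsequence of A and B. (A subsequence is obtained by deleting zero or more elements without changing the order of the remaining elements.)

3

A longest common subsequence is 3, 7, 3 (length 3); the LCS DP confirms no longer common subsequence exists.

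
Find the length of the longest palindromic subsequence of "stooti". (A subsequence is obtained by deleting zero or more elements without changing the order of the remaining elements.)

Using dp[i][j] = 2 + dp[i+1][j−1] if the ends match, else max(dp[i+1][j], dp[i][j−1]):
dp[1][6] = 4. A witness is toot at positions 2,3,4,5.

4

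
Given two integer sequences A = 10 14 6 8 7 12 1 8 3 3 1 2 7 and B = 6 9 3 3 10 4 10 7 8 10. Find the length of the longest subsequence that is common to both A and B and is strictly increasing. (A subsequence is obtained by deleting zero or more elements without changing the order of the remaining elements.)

A longest common strictly increasing subsequence is 6, 7, 8 (length 3); it appears in order in both A and B, and no longer such subsequence exists.

3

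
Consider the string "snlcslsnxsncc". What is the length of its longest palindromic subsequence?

Using dp[i][j] = 2 + dp[i+1][j−1] if the ends match, else max(dp[i+1][j], dp[i][j−1]):
dp[1][13] = 7. A witness is snslsns at positions 1,2,5,6,7,8,10.

7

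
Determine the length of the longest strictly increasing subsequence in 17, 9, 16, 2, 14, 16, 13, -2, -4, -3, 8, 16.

4

Let dp[i] be the longest increasing subsequence ending at position i. Then dp = [1, 1, 2, 1, 2, 3, 2, 1, 1, 2, 3, 4].
The maximum is 4; one witness is -4, -3, 8, 16 at positions 9,10,11,12.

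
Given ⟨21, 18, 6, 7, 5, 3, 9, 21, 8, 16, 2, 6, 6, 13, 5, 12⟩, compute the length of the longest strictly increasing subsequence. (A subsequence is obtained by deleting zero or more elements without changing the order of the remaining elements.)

Let dp[i] be the longest increasing subsequence ending at position i. Then dp = [1, 1, 1, 2, 1, 1, 3, 4, 3, 4, 1, 2, 2, 4, 2, 4].
The maximum is 4; one witness is 6, 7, 9, 21 at positions 3,4,7,8.

4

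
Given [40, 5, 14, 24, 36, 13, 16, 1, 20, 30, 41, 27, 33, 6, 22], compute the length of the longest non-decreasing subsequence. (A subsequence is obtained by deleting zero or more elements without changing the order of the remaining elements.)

One longest non-decreasing subsequence is 5, 14, 16, 20, 30, 41 (positions 2,3,7,9,10,11), of length 6; no longer one exists.

6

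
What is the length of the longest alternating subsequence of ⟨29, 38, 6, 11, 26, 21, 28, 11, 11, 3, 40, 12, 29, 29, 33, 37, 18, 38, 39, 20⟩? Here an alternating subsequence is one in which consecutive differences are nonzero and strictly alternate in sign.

13

Track the best alternating length ending on an up-step vs a down-step at each position: up/down = 1/1, 2/1, 1/3, 4/3, 4/3, 4/5, 6/3, 4/7, 4/7, 1/7, 8/1, 8/9, 10/9, 10/9, 10/9, 10/9, 10/11, 12/9, 12/9, 12/13.
The maximum over both is 13; one such subsequence is 29, 38, 6, 26, 21, 28, 11, 40, 12, 29, 18, 38, 20.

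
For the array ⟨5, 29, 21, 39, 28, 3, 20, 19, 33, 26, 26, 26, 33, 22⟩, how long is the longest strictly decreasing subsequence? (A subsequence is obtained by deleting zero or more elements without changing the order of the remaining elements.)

Scanning left to right, the best length ending at each element is: 5→1, 29→1, 21→2, 39→1, 28→2, 3→3, 20→3, 19→4, 33→2, 26→3, 26→3, 26→3, 33→2, 22→4.
So the longest decreasing subsequence has length 4, e.g. 29, 21, 20, 19.

4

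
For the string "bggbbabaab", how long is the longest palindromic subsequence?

5

One longest palindromic subsequence is baaab (positions 1,6,8,9,10); it reads the same forward and backward, and the interval DP gives dp[1][10] = 5.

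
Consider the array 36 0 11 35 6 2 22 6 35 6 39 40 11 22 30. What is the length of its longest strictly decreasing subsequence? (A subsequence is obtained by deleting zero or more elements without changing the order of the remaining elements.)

Scanning left to right, the best length ending at each element is: 36→1, 0→2, 11→2, 35→2, 6→3, 2→4, 22→3, 6→4, 35→2, 6→4, 39→1, 40→1, 11→4, 22→3, 30→3.
So the longest decreasing subsequence has length 4, e.g. 36, 11, 6, 2.

4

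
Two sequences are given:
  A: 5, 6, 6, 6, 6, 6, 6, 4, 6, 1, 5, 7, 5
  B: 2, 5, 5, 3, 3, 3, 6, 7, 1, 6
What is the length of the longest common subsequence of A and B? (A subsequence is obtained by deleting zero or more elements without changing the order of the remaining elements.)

3

Backtracking the LCS table gives one alignment: 5 (A1,B3) → 6 (A2,B7) → 6 (A9,B10).
So the longest common subsequence has length 3.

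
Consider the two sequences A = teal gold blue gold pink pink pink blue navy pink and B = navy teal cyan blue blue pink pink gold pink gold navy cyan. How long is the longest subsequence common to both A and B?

A longest common subsequence is teal, blue, pink, pink, pink, navy (length 6); the LCS DP confirms no longer common subsequence exists.

6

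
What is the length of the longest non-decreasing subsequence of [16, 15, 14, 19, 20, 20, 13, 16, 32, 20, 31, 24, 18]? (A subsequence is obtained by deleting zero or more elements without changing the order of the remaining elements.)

6

Scanning left to right, the best length ending at each element is: 16→1, 15→1, 14→1, 19→2, 20→3, 20→4, 13→1, 16→2, 32→5, 20→5, 31→6, 24→6, 18→3.
So the longest non-decreasing subsequence has length 6, e.g. 16, 19, 20, 20, 20, 31.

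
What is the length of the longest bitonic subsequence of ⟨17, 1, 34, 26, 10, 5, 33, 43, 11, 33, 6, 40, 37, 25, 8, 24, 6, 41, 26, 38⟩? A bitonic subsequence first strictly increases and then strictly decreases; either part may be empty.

9

One longest bitonic subsequence is 17, 26, 33, 43, 40, 37, 25, 24, 6 (positions 1,4,7,8,12,13,14,16,17): it rises to 43 then falls. Length 9 is optimal.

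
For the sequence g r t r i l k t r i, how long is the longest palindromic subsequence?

Using dp[i][j] = 2 + dp[i+1][j−1] if the ends match, else max(dp[i+1][j], dp[i][j−1]):
dp[1][10] = 5. A witness is rtktr at positions 2,3,7,8,9.

5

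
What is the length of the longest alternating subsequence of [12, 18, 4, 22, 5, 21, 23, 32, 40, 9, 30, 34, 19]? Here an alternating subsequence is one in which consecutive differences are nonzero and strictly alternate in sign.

Track the best alternating length ending on an up-step vs a down-step at each position: up/down = 1/1, 2/1, 1/3, 4/1, 4/5, 6/5, 6/1, 6/1, 6/1, 6/7, 8/7, 8/7, 8/9.
The maximum over both is 9; one such subsequence is 12, 18, 4, 22, 5, 21, 9, 30, 19.

9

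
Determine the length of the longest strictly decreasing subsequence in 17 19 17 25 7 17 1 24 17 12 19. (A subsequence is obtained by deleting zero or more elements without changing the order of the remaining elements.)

Scanning left to right, the best length ending at each element is: 17→1, 19→1, 17→2, 25→1, 7→3, 17→2, 1→4, 24→2, 17→3, 12→4, 19→3.
So the longest decreasing subsequence has length 4, e.g. 19, 17, 7, 1.

4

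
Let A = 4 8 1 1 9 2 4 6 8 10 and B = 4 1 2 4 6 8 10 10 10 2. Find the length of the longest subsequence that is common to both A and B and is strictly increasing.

A longest common strictly increasing subsequence is 1, 2, 4, 6, 8, 10 (length 6); it appears in order in both A and B, and no longer such subsequence exists.

6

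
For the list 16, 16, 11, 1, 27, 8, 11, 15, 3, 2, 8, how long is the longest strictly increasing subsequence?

4

Scanning left to right, the best length ending at each element is: 16→1, 16→1, 11→1, 1→1, 27→2, 8→2, 11→3, 15→4, 3→2, 2→2, 8→3.
So the longest increasing subsequence has length 4, e.g. 1, 8, 11, 15.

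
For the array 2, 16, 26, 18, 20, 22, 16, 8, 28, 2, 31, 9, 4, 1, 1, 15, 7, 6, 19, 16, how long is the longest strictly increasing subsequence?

7

One longest increasing subsequence is 2, 16, 18, 20, 22, 28, 31 (positions 1,2,4,5,6,9,11), of length 7; no longer one exists.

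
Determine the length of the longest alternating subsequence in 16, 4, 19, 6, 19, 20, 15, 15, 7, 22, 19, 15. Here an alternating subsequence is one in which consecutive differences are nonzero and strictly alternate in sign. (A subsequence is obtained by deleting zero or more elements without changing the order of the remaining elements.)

Track the best alternating length ending on an up-step vs a down-step at each position: up/down = 1/1, 1/2, 3/1, 3/4, 5/1, 5/1, 5/6, 5/6, 5/6, 7/1, 7/8, 7/8.
The maximum over both is 8; one such subsequence is 16, 4, 19, 6, 19, 15, 22, 19.

8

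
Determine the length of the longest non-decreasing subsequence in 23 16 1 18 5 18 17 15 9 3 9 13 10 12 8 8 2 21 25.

8

One longest non-decreasing subsequence is 1, 5, 9, 9, 10, 12, 21, 25 (positions 3,5,9,11,13,14,18,19), of length 8; no longer one exists.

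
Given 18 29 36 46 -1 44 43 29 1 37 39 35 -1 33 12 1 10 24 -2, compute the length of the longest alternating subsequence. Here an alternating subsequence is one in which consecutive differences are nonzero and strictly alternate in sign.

Track the best alternating length ending on an up-step vs a down-step at each position: up/down = 1/1, 2/1, 2/1, 2/1, 1/3, 4/3, 4/5, 4/5, 4/5, 6/5, 6/5, 6/7, 1/7, 8/7, 8/9, 8/9, 10/9, 10/9, 1/11.
The maximum over both is 11; one such subsequence is 18, 29, -1, 44, 29, 37, -1, 33, 1, 10, -2.

11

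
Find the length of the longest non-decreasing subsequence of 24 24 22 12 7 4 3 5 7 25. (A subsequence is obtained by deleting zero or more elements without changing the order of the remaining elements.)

4

One longest non-decreasing subsequence is 4, 5, 7, 25 (positions 6,8,9,10), of length 4; no longer one exists.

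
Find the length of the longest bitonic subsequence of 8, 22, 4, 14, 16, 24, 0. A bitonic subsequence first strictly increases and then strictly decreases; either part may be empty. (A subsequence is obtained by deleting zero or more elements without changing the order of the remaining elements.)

Let inc[i] be the LIS ending at i and dec[i] the longest strictly decreasing subsequence starting at i. inc = [1, 2, 1, 2, 3, 4, 1], dec = [3, 3, 2, 2, 2, 2, 1].
max_i inc[i]+dec[i]−1 = 5, with one witness 8, 14, 16, 24, 0.

5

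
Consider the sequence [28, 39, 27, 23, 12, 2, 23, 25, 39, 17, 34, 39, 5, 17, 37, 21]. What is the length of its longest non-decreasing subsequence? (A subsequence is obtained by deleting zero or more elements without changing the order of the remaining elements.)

5

Let dp[i] be the longest non-decreasing subsequence ending at position i. Then dp = [1, 2, 1, 1, 1, 1, 2, 3, 4, 2, 4, 5, 2, 3, 5, 4].
The maximum is 5; one witness is 23, 23, 25, 39, 39 at positions 4,7,8,9,12.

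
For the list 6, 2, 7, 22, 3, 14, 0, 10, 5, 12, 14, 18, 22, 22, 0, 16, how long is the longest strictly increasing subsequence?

7

Scanning left to right, the best length ending at each element is: 6→1, 2→1, 7→2, 22→3, 3→2, 14→3, 0→1, 10→3, 5→3, 12→4, 14→5, 18→6, 22→7, 22→7, 0→1, 16→6.
So the longest increasing subsequence has length 7, e.g. 6, 7, 10, 12, 14, 18, 22.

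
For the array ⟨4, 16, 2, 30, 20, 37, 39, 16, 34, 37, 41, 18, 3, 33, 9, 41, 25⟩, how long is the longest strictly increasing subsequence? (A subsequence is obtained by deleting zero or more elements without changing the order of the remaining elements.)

6

One longest increasing subsequence is 4, 16, 30, 37, 39, 41 (positions 1,2,4,6,7,11), of length 6; no longer one exists.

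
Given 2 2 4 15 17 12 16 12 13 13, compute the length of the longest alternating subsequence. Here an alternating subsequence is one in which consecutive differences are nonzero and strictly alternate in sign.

6

Track the best alternating length ending on an up-step vs a down-step at each position: up/down = 1/1, 1/1, 2/1, 2/1, 2/1, 2/3, 4/3, 2/5, 6/5, 6/5.
The maximum over both is 6; one such subsequence is 2, 15, 12, 16, 12, 13.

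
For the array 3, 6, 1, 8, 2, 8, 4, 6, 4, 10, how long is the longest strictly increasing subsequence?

5

Let dp[i] be the longest increasing subsequence ending at position i. Then dp = [1, 2, 1, 3, 2, 3, 3, 4, 3, 5].
The maximum is 5; one witness is 1, 2, 4, 6, 10 at positions 3,5,7,8,10.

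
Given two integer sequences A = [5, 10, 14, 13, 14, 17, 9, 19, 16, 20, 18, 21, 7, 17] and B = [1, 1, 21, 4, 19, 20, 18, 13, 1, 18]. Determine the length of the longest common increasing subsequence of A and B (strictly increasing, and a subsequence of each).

2

For each value that appears in both, track the longest common increasing run ending there.
The best achievable length is 2; one witness is 19, 20 (A-positions 8,10, B-positions 5,6).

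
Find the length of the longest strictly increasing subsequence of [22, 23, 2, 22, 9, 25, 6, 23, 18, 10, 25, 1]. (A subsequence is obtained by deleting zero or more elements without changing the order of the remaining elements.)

Let dp[i] be the longest increasing subsequence ending at position i. Then dp = [1, 2, 1, 2, 2, 3, 2, 3, 3, 3, 4, 1].
The maximum is 4; one witness is 2, 22, 23, 25 at positions 3,4,8,11.

4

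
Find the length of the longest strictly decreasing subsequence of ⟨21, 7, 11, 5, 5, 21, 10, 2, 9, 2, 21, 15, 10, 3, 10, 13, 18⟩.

5

Let dp[i] be the longest decreasing subsequence ending at position i. Then dp = [1, 2, 2, 3, 3, 1, 3, 4, 4, 5, 1, 2, 3, 5, 3, 3, 2].
The maximum is 5; one witness is 21, 11, 10, 9, 2 at positions 1,3,7,9,10.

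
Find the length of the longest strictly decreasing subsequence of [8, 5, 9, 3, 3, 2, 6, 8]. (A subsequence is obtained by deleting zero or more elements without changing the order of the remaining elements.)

4

Let dp[i] be the longest decreasing subsequence ending at position i. Then dp = [1, 2, 1, 3, 3, 4, 2, 2].
The maximum is 4; one witness is 8, 5, 3, 2 at positions 1,2,4,6.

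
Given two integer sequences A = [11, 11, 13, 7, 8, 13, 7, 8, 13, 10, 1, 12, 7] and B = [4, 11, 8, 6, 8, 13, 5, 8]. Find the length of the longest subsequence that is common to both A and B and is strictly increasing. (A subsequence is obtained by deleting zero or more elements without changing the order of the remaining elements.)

A longest common strictly increasing subsequence is 11, 13 (length 2); it appears in order in both A and B, and no longer such subsequence exists.

2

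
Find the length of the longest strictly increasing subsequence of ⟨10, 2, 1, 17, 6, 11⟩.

One longest increasing subsequence is 2, 6, 11 (positions 2,5,6), of length 3; no longer one exists.

3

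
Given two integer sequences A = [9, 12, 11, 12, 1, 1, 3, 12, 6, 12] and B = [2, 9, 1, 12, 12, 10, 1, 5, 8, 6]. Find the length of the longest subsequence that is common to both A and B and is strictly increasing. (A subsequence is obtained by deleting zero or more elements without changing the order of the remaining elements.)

2

A longest common strictly increasing subsequence is 9, 12 (length 2); it appears in order in both A and B, and no longer such subsequence exists.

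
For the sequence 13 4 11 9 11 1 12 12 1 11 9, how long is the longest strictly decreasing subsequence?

4

Scanning left to right, the best length ending at each element is: 13→1, 4→2, 11→2, 9→3, 11→2, 1→4, 12→2, 12→2, 1→4, 11→3, 9→4.
So the longest decreasing subsequence has length 4, e.g. 13, 11, 9, 1.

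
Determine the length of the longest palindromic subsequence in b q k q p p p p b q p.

6

Using dp[i][j] = 2 + dp[i+1][j−1] if the ends match, else max(dp[i+1][j], dp[i][j−1]):
dp[1][11] = 6. A witness is qppppq at positions 4,5,6,7,8,10.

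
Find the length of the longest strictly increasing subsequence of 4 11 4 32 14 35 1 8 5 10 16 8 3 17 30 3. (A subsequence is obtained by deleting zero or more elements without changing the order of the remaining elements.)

6

Scanning left to right, the best length ending at each element is: 4→1, 11→2, 4→1, 32→3, 14→3, 35→4, 1→1, 8→2, 5→2, 10→3, 16→4, 8→3, 3→2, 17→5, 30→6, 3→2.
So the longest increasing subsequence has length 6, e.g. 4, 11, 14, 16, 17, 30.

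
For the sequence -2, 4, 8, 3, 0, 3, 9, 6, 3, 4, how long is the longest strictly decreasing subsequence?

Let dp[i] be the longest decreasing subsequence ending at position i. Then dp = [1, 1, 1, 2, 3, 2, 1, 2, 3, 3].
The maximum is 3; one witness is 4, 3, 0 at positions 2,4,5.

3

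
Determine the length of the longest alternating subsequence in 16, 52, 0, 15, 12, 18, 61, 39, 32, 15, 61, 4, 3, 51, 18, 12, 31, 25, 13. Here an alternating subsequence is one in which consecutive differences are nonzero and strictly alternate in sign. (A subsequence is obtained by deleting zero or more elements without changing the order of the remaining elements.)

Track the best alternating length ending on an up-step vs a down-step at each position: up/down = 1/1, 2/1, 1/3, 4/3, 4/5, 6/3, 6/1, 6/7, 6/7, 6/7, 8/1, 4/9, 4/9, 10/9, 10/11, 10/11, 12/11, 12/13, 12/13.
The maximum over both is 13; one such subsequence is 16, 52, 0, 15, 12, 61, 39, 61, 4, 51, 18, 31, 25.

13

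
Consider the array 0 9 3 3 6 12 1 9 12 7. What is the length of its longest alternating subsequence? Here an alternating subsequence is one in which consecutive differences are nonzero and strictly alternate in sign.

Track the best alternating length ending on an up-step vs a down-step at each position: up/down = 1/1, 2/1, 2/3, 2/3, 4/3, 4/1, 2/5, 6/5, 6/1, 6/7.
The maximum over both is 7; one such subsequence is 0, 9, 3, 6, 1, 9, 7.

7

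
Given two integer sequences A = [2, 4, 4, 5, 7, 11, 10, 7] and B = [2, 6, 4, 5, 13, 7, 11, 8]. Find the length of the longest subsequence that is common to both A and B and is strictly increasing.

A longest common strictly increasing subsequence is 2, 4, 5, 7, 11 (length 5); it appears in order in both A and B, and no longer such subsequence exists.

5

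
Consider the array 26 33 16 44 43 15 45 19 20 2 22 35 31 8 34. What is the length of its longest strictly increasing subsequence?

6

Scanning left to right, the best length ending at each element is: 26→1, 33→2, 16→1, 44→3, 43→3, 15→1, 45→4, 19→2, 20→3, 2→1, 22→4, 35→5, 31→5, 8→2, 34→6.
So the longest increasing subsequence has length 6, e.g. 16, 19, 20, 22, 31, 34.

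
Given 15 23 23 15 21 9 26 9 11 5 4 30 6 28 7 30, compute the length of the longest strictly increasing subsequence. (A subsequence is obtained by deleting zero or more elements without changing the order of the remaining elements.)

5

Let dp[i] be the longest increasing subsequence ending at position i. Then dp = [1, 2, 2, 1, 2, 1, 3, 1, 2, 1, 1, 4, 2, 4, 3, 5].
The maximum is 5; one witness is 15, 23, 26, 28, 30 at positions 1,2,7,14,16.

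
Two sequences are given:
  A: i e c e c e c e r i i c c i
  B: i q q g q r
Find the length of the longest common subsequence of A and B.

2

A longest common subsequence is ir (length 2); the LCS DP confirms no longer common subsequence exists.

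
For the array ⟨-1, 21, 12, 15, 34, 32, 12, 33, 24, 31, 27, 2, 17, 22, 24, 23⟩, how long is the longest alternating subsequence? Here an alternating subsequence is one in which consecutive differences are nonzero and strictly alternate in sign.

11

Track the best alternating length ending on an up-step vs a down-step at each position: up/down = 1/1, 2/1, 2/3, 4/3, 4/1, 4/5, 2/5, 6/5, 6/7, 8/7, 8/9, 2/9, 10/9, 10/9, 10/9, 10/11.
The maximum over both is 11; one such subsequence is -1, 21, 12, 34, 32, 33, 24, 31, 2, 24, 23.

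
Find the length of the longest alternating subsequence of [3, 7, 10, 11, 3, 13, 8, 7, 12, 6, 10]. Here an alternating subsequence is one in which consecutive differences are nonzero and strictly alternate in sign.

Track the best alternating length ending on an up-step vs a down-step at each position: up/down = 1/1, 2/1, 2/1, 2/1, 1/3, 4/1, 4/5, 4/5, 6/5, 4/7, 8/7.
The maximum over both is 8; one such subsequence is 3, 7, 3, 13, 8, 12, 6, 10.

8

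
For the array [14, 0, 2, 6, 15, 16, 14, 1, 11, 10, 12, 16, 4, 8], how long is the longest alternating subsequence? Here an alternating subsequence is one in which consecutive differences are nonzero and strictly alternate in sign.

Track the best alternating length ending on an up-step vs a down-step at each position: up/down = 1/1, 1/2, 3/2, 3/2, 3/1, 3/1, 3/4, 3/4, 5/4, 5/6, 7/4, 7/1, 5/8, 9/8.
The maximum over both is 9; one such subsequence is 14, 0, 2, 1, 11, 10, 12, 4, 8.

9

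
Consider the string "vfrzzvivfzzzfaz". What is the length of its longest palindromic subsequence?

One longest palindromic subsequence is fzzvivzzf (positions 2,4,5,6,7,8,11,12,13); it reads the same forward and backward, and the interval DP gives dp[1][15] = 9.

9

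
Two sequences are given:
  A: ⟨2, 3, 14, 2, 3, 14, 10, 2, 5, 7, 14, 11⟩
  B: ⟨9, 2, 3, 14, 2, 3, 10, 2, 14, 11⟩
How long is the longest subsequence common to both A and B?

9

Backtracking the LCS table gives one alignment: 2 (A1,B2) → 3 (A2,B3) → 14 (A3,B4) → 2 (A4,B5) → 3 (A5,B6) → 10 (A7,B7) → 2 (A8,B8) → 14 (A11,B9) → 11 (A12,B10).
So the longest common subsequence has length 9.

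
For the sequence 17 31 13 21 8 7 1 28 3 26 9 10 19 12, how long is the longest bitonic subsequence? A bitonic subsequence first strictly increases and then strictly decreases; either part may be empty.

One longest bitonic subsequence is 17, 31, 28, 26, 19, 12 (positions 1,2,8,10,13,14): it rises to 31 then falls. Length 6 is optimal.

6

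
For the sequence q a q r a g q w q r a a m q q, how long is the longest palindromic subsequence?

9

One longest palindromic subsequence is qqaqwqaqq (positions 1,3,5,7,8,9,12,14,15); it reads the same forward and backward, and the interval DP gives dp[1][15] = 9.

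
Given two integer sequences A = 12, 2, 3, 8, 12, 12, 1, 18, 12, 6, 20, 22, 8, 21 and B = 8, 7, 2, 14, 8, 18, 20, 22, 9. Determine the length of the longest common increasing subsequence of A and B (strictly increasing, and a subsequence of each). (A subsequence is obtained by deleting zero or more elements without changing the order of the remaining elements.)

For each value that appears in both, track the longest common increasing run ending there.
The best achievable length is 5; one witness is 2, 8, 18, 20, 22 (A-positions 2,4,8,11,12, B-positions 3,5,6,7,8).

5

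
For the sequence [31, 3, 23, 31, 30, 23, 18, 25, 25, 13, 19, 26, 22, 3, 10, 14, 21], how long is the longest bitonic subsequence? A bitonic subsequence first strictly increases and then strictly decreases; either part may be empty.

8

One longest bitonic subsequence is 3, 23, 31, 30, 23, 18, 13, 10 (positions 2,3,4,5,6,7,10,15): it rises to 31 then falls. Length 8 is optimal.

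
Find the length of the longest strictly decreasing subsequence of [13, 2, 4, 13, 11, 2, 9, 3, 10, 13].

Let dp[i] be the longest decreasing subsequence ending at position i. Then dp = [1, 2, 2, 1, 2, 3, 3, 4, 3, 1].
The maximum is 4; one witness is 13, 11, 9, 3 at positions 1,5,7,8.

4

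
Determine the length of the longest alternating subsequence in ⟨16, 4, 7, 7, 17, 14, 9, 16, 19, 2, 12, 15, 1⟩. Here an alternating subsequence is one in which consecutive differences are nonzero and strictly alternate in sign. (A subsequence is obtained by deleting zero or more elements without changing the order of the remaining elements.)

Track the best alternating length ending on an up-step vs a down-step at each position: up/down = 1/1, 1/2, 3/2, 3/2, 3/1, 3/4, 3/4, 5/4, 5/1, 1/6, 7/6, 7/6, 1/8.
The maximum over both is 8; one such subsequence is 16, 4, 17, 14, 16, 2, 12, 1.

8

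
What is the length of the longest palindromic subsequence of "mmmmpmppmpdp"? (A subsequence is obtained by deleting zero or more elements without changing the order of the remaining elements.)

One longest palindromic subsequence is pmppmp (positions 5,6,7,8,9,12); it reads the same forward and backward, and the interval DP gives dp[1][12] = 6.

6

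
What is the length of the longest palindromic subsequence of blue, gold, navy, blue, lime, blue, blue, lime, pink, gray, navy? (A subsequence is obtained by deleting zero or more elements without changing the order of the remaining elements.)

6

One longest palindromic subsequence is navy lime blue blue lime navy (positions 3,5,6,7,8,11); it reads the same forward and backward, and the interval DP gives dp[1][11] = 6.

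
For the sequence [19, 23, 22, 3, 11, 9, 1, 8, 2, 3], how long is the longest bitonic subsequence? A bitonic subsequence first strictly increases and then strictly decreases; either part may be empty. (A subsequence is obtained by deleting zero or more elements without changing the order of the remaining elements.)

Let inc[i] be the LIS ending at i and dec[i] the longest strictly decreasing subsequence starting at i. inc = [1, 2, 2, 1, 2, 2, 1, 2, 2, 3], dec = [5, 6, 5, 2, 4, 3, 1, 2, 1, 1].
max_i inc[i]+dec[i]−1 = 7, with one witness 19, 23, 22, 11, 9, 8, 3.

7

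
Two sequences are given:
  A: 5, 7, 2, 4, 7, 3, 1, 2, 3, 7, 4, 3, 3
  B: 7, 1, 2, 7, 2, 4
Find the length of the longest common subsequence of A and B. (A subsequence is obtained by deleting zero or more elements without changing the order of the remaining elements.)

Backtracking the LCS table gives one alignment: 7 (A2,B1) → 2 (A3,B3) → 7 (A5,B4) → 2 (A8,B5) → 4 (A11,B6).
So the longest common subsequence has length 5.

5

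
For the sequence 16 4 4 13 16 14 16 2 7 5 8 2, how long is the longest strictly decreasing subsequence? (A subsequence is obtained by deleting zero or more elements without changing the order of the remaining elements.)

5

Let dp[i] be the longest decreasing subsequence ending at position i. Then dp = [1, 2, 2, 2, 1, 2, 1, 3, 3, 4, 3, 5].
The maximum is 5; one witness is 16, 13, 7, 5, 2 at positions 1,4,9,10,12.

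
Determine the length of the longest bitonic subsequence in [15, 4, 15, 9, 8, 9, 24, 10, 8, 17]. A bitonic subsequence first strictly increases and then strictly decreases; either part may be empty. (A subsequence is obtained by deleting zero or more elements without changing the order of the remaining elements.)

6

One longest bitonic subsequence is 4, 8, 9, 24, 10, 8 (positions 2,5,6,7,8,9): it rises to 24 then falls. Length 6 is optimal.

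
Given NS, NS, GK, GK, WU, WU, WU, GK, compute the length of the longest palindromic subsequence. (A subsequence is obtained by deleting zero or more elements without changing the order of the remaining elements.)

5

Using dp[i][j] = 2 + dp[i+1][j−1] if the ends match, else max(dp[i+1][j], dp[i][j−1]):
dp[1][8] = 5. A witness is GK WU WU WU GK at positions 3,5,6,7,8.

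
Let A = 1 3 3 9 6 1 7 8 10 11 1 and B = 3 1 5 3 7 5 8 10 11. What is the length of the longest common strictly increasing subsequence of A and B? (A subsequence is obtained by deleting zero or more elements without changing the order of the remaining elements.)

6

A longest common strictly increasing subsequence is 1, 3, 7, 8, 10, 11 (length 6); it appears in order in both A and B, and no longer such subsequence exists.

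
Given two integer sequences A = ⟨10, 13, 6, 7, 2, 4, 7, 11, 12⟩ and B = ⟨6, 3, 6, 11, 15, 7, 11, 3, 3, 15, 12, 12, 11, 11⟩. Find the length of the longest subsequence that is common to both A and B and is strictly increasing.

4

A longest common strictly increasing subsequence is 6, 7, 11, 12 (length 4); it appears in order in both A and B, and no longer such subsequence exists.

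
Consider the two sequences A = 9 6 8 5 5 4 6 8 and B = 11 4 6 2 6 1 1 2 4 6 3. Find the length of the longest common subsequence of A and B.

Backtracking the LCS table gives one alignment: 6 (A2,B5) → 4 (A6,B9) → 6 (A7,B10).
So the longest common subsequence has length 3.

3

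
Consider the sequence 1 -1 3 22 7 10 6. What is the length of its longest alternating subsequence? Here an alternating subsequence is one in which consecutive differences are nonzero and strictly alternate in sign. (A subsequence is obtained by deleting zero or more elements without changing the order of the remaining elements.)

6

A longest alternating subsequence is 1, -1, 22, 7, 10, 6 (positions 1,2,4,5,6,7); its 5 consecutive differences strictly alternate in sign, and length 6 is optimal.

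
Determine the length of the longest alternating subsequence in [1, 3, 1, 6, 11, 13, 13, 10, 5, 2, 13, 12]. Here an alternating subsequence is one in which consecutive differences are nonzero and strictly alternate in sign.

A longest alternating subsequence is 1, 3, 1, 11, 10, 13, 12 (positions 1,2,3,5,8,11,12); its 6 consecutive differences strictly alternate in sign, and length 7 is optimal.

7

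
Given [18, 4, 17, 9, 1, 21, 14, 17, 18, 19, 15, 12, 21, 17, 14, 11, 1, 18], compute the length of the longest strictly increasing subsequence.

Let dp[i] be the longest increasing subsequence ending at position i. Then dp = [1, 1, 2, 2, 1, 3, 3, 4, 5, 6, 4, 3, 7, 5, 4, 3, 1, 6].
The maximum is 7; one witness is 4, 9, 14, 17, 18, 19, 21 at positions 2,4,7,8,9,10,13.

7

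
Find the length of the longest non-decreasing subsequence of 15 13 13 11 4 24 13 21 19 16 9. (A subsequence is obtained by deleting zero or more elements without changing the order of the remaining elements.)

4

Let dp[i] be the longest non-decreasing subsequence ending at position i. Then dp = [1, 1, 2, 1, 1, 3, 3, 4, 4, 4, 2].
The maximum is 4; one witness is 13, 13, 13, 21 at positions 2,3,7,8.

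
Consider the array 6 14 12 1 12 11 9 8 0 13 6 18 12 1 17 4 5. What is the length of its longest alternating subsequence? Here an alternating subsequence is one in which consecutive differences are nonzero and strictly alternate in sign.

Track the best alternating length ending on an up-step vs a down-step at each position: up/down = 1/1, 2/1, 2/3, 1/3, 4/3, 4/5, 4/5, 4/5, 1/5, 6/3, 6/7, 8/1, 8/9, 6/9, 10/9, 10/11, 12/11.
The maximum over both is 12; one such subsequence is 6, 14, 1, 12, 11, 13, 6, 18, 12, 17, 4, 5.

12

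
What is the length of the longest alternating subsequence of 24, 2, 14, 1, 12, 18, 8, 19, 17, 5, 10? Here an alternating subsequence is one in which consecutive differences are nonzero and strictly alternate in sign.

Track the best alternating length ending on an up-step vs a down-step at each position: up/down = 1/1, 1/2, 3/2, 1/4, 5/4, 5/2, 5/6, 7/2, 7/8, 5/8, 9/8.
The maximum over both is 9; one such subsequence is 24, 2, 14, 1, 12, 8, 19, 5, 10.

9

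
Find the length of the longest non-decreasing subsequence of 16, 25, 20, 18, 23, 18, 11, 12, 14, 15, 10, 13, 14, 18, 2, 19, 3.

6

Let dp[i] be the longest non-decreasing subsequence ending at position i. Then dp = [1, 2, 2, 2, 3, 3, 1, 2, 3, 4, 1, 3, 4, 5, 1, 6, 2].
The maximum is 6; one witness is 11, 12, 14, 15, 18, 19 at positions 7,8,9,10,14,16.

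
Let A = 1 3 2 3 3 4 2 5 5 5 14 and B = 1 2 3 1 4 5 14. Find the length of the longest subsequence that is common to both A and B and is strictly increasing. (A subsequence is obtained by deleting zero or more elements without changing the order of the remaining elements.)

A longest common strictly increasing subsequence is 1, 2, 3, 4, 5, 14 (length 6); it appears in order in both A and B, and no longer such subsequence exists.

6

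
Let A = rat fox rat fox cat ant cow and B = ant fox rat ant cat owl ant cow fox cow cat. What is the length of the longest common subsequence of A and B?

5

A longest common subsequence is fox, rat, cat, ant, cow (length 5); the LCS DP confirms no longer common subsequence exists.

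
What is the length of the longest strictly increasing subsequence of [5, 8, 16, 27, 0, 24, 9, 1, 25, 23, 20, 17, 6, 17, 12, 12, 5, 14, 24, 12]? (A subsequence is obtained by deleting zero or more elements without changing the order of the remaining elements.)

Let dp[i] be the longest increasing subsequence ending at position i. Then dp = [1, 2, 3, 4, 1, 4, 3, 2, 5, 4, 4, 4, 3, 4, 4, 4, 3, 5, 6, 4].
The maximum is 6; one witness is 5, 8, 9, 12, 14, 24 at positions 1,2,7,15,18,19.

6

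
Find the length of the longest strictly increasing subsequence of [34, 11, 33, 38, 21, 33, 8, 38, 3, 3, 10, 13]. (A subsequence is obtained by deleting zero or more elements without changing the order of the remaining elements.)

4

Scanning left to right, the best length ending at each element is: 34→1, 11→1, 33→2, 38→3, 21→2, 33→3, 8→1, 38→4, 3→1, 3→1, 10→2, 13→3.
So the longest increasing subsequence has length 4, e.g. 11, 21, 33, 38.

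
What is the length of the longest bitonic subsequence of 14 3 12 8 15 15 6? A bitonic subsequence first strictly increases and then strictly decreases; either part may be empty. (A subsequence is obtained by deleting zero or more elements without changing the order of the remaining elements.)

4

One longest bitonic subsequence is 14, 12, 8, 6 (positions 1,3,4,7): it rises to 14 then falls. Length 4 is optimal.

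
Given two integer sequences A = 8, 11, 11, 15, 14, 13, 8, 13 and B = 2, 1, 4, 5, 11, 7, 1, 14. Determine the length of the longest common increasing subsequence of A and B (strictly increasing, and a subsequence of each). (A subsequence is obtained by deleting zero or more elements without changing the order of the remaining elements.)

For each value that appears in both, track the longest common increasing run ending there.
The best achievable length is 2; one witness is 11, 14 (A-positions 2,5, B-positions 5,8).

2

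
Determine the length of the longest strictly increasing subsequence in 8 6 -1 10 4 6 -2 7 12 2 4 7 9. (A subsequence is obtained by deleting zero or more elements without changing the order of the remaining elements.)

5

Let dp[i] be the longest increasing subsequence ending at position i. Then dp = [1, 1, 1, 2, 2, 3, 1, 4, 5, 2, 3, 4, 5].
The maximum is 5; one witness is -1, 4, 6, 7, 12 at positions 3,5,6,8,9.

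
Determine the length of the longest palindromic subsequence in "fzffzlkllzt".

Using dp[i][j] = 2 + dp[i+1][j−1] if the ends match, else max(dp[i+1][j], dp[i][j−1]):
dp[1][11] = 5. A witness is zlllz at positions 5,6,8,9,10.

5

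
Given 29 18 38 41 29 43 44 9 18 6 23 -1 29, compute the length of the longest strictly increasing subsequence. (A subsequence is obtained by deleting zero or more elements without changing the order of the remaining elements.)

5

Scanning left to right, the best length ending at each element is: 29→1, 18→1, 38→2, 41→3, 29→2, 43→4, 44→5, 9→1, 18→2, 6→1, 23→3, -1→1, 29→4.
So the longest increasing subsequence has length 5, e.g. 29, 38, 41, 43, 44.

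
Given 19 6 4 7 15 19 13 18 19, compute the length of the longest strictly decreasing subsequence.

3

Scanning left to right, the best length ending at each element is: 19→1, 6→2, 4→3, 7→2, 15→2, 19→1, 13→3, 18→2, 19→1.
So the longest decreasing subsequence has length 3, e.g. 19, 6, 4.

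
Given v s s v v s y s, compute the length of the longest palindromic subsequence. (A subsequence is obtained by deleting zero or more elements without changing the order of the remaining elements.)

6

One longest palindromic subsequence is ssvvss (positions 2,3,4,5,6,8); it reads the same forward and backward, and the interval DP gives dp[1][8] = 6.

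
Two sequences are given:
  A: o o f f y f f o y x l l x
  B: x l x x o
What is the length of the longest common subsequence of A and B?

A longest common subsequence is xlx (length 3); the LCS DP confirms no longer common subsequence exists.

3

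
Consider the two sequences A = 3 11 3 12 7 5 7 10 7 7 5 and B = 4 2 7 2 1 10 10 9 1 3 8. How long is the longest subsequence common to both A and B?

2

Backtracking the LCS table gives one alignment: 7 (A5,B3) → 10 (A8,B7).
So the longest common subsequence has length 2.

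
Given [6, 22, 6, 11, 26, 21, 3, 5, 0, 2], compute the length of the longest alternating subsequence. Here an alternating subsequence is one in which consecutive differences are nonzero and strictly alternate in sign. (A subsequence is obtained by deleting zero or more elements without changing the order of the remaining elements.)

Track the best alternating length ending on an up-step vs a down-step at each position: up/down = 1/1, 2/1, 1/3, 4/3, 4/1, 4/5, 1/5, 6/5, 1/7, 8/7.
The maximum over both is 8; one such subsequence is 6, 22, 6, 11, 3, 5, 0, 2.

8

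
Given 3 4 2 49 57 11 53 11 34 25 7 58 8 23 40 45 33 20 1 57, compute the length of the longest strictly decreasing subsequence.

7

Scanning left to right, the best length ending at each element is: 3→1, 4→1, 2→2, 49→1, 57→1, 11→2, 53→2, 11→3, 34→3, 25→4, 7→5, 58→1, 8→5, 23→5, 40→3, 45→3, 33→4, 20→6, 1→7, 57→2.
So the longest decreasing subsequence has length 7, e.g. 57, 53, 34, 25, 23, 20, 1.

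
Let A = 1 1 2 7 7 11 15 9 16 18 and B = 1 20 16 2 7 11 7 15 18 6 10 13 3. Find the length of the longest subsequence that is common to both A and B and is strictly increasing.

6

A longest common strictly increasing subsequence is 1, 2, 7, 11, 15, 18 (length 6); it appears in order in both A and B, and no longer such subsequence exists.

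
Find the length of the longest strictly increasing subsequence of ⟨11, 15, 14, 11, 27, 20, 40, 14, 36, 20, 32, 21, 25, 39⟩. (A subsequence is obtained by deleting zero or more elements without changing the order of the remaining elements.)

Scanning left to right, the best length ending at each element is: 11→1, 15→2, 14→2, 11→1, 27→3, 20→3, 40→4, 14→2, 36→4, 20→3, 32→4, 21→4, 25→5, 39→6.
So the longest increasing subsequence has length 6, e.g. 11, 15, 20, 21, 25, 39.

6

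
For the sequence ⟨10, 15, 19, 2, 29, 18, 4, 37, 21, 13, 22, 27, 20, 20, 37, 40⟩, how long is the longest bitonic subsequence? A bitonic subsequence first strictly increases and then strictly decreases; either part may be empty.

8

Let inc[i] be the LIS ending at i and dec[i] the longest strictly decreasing subsequence starting at i. inc = [1, 2, 3, 1, 4, 3, 2, 5, 4, 3, 5, 6, 4, 4, 7, 8], dec = [2, 2, 3, 1, 3, 2, 1, 3, 2, 1, 2, 2, 1, 1, 1, 1].
max_i inc[i]+dec[i]−1 = 8, with one witness 10, 15, 19, 21, 22, 27, 37, 40.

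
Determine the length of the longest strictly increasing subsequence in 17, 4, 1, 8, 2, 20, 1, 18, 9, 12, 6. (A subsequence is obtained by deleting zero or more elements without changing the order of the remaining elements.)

One longest increasing subsequence is 4, 8, 9, 12 (positions 2,4,9,10), of length 4; no longer one exists.

4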